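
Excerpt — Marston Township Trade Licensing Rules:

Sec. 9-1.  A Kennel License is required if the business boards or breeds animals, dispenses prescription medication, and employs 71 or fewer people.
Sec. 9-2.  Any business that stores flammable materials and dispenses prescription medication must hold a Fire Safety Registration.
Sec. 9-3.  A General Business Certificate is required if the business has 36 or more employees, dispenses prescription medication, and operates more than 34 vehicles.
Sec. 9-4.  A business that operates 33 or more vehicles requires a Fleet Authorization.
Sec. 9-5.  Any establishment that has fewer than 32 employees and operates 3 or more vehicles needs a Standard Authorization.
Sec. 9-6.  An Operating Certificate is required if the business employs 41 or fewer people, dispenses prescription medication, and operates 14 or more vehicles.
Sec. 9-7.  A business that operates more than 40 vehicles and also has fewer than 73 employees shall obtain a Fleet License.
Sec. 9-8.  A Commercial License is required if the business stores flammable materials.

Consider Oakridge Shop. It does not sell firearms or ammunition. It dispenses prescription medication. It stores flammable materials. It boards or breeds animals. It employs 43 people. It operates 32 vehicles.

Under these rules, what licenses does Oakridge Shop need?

Sec. 9-1. boards or breeds animals; dispenses prescription medication; employees 43 ≤ 71 → Kennel License required.
Sec. 9-2. stores flammable materials; dispenses prescription medication → Fire Safety Registration required.
Sec. 9-3. employees 43 ≥ 36; dispenses prescription medication; vehicles 32 ≤ 34 → General Business Certificate not required.
Sec. 9-4. vehicles 32 < 33 → Fleet Authorization not required.
Sec. 9-5. employees 43 ≥ 32; vehicles 32 ≥ 3 → Standard Authorization not required.
Sec. 9-6. employees 43 > 41; dispenses prescription medication; vehicles 32 ≥ 14 → Operating Certificate not required.
Sec. 9-7. vehicles 32 ≤ 40; employees 43 < 73 → Fleet License not required.
Sec. 9-8. stores flammable materials → Commercial License required.

Commercial License, Fire Safety Registration, Kennel License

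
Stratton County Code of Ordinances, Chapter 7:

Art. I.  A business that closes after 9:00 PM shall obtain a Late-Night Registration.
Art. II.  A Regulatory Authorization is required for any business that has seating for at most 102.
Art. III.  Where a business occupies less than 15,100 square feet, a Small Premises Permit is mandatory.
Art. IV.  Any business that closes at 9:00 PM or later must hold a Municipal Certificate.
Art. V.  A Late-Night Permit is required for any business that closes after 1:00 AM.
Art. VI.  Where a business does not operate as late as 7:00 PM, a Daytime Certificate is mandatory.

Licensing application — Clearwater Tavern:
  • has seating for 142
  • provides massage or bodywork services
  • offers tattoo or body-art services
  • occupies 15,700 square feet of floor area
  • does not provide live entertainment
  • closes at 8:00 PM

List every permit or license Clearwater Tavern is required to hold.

Art. I. closes 8:00 PM, at/before 9:00 PM → Late-Night Registration not required.
Art. II. seating 142 > 102 → Regulatory Authorization not required.
Art. III. floor area 15,700 square feet ≥ 15,100 square feet → Small Premises Permit not required.
Art. IV. closes 8:00 PM, at/before 9:00 PM → Municipal Certificate not required.
Art. V. closes 8:00 PM, at/before 1:00 AM → Late-Night Permit not required.
Art. VI. closes 8:00 PM, after 7:00 PM → Daytime Certificate not required.

None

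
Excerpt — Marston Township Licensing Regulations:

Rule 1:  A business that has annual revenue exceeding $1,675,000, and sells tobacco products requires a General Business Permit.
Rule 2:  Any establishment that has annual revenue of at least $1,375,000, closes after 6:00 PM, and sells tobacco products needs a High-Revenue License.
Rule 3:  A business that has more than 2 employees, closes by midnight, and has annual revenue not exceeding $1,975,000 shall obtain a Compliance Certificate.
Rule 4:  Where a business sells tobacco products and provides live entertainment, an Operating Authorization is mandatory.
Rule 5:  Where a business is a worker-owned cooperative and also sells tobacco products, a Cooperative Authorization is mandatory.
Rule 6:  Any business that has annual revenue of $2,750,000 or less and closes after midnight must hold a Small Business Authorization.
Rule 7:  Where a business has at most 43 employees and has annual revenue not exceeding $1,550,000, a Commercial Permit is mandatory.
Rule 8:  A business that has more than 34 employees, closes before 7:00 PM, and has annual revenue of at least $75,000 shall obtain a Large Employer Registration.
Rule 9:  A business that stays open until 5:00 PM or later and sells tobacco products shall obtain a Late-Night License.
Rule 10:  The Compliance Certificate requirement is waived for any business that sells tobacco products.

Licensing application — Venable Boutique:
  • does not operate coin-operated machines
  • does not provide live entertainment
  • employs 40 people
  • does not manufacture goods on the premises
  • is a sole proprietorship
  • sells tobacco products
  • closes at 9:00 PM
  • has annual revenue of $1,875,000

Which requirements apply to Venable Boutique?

Rule 1: revenue $1,875,000 > $1,675,000; sells tobacco products → General Business Permit required.
Rule 2: revenue $1,875,000 ≥ $1,375,000; closes 9:00 PM, after 6:00 PM; sells tobacco products → High-Revenue License required.
Rule 3: employees 40 > 2; closes 9:00 PM, at/before midnight; revenue $1,875,000 ≤ $1,975,000 → Compliance Certificate required.
Rule 4: sells tobacco products; does not provide live entertainment → Operating Authorization not required.
Rule 5: is a sole proprietorship (not: is a worker-owned cooperative); sells tobacco products → Cooperative Authorization not required.
Rule 6: revenue $1,875,000 ≤ $2,750,000; closes 9:00 PM, at/before midnight → Small Business Authorization not required.
Rule 7: employees 40 ≤ 43; revenue $1,875,000 > $1,550,000 → Commercial Permit not required.
Rule 8: employees 40 > 34; closes 9:00 PM, after 7:00 PM; revenue $1,875,000 ≥ $75,000 → Large Employer Registration not required.
Rule 9: closes 9:00 PM, after 5:00 PM; sells tobacco products → Late-Night License required.
Rule 10: sells tobacco products → exempt from Compliance Certificate.

General Business Permit, High-Revenue License, Late-Night License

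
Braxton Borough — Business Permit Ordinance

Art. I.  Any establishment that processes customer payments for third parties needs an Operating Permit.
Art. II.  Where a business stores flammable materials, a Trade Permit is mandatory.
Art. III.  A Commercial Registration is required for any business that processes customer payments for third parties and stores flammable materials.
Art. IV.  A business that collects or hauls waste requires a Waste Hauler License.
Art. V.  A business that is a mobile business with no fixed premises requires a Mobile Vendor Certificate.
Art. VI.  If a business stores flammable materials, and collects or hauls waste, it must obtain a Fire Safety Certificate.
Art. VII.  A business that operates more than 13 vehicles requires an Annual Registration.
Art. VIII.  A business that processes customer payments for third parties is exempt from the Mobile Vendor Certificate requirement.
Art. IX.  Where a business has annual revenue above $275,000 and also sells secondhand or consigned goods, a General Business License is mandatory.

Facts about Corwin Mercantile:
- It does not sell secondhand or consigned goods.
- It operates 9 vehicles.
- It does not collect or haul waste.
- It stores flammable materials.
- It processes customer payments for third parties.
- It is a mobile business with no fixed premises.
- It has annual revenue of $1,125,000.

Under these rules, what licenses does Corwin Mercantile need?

Commercial Registration, Operating Permit, Trade Permit

Art. I. processes customer payments for third parties → Operating Permit required.
Art. II. stores flammable materials → Trade Permit required.
Art. III. processes customer payments for third parties; stores flammable materials → Commercial Registration required.
Art. IV. does not collect or haul waste → Waste Hauler License not required.
Art. V. is a mobile business with no fixed premises → Mobile Vendor Certificate required.
Art. VI. stores flammable materials; does not collect or haul waste → Fire Safety Certificate not required.
Art. VII. vehicles 9 ≤ 13 → Annual Registration not required.
Art. VIII. processes customer payments for third parties → exempt from Mobile Vendor Certificate.
Art. IX. revenue $1,125,000 > $275,000; does not sell secondhand or consigned goods → General Business License not required.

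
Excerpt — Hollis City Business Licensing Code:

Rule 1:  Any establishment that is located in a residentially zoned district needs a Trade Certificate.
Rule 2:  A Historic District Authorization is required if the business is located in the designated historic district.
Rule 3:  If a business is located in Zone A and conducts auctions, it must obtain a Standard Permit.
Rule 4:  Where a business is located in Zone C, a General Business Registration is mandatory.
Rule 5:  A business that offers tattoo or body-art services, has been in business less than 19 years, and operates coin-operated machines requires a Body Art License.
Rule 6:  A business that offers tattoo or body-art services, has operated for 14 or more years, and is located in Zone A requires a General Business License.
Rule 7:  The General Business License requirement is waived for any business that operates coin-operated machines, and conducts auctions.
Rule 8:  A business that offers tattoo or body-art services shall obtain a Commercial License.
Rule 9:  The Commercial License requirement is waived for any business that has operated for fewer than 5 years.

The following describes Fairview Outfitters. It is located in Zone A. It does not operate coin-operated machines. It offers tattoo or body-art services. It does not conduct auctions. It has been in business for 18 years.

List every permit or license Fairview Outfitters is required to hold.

Rule 1: is located in Zone A (not: is located in a residentially zoned district) → Trade Certificate not required.
Rule 2: is located in Zone A (not: is located in the designated historic district) → Historic District Authorization not required.
Rule 3: is located in Zone A; does not conduct auctions → Standard Permit not required.
Rule 4: is located in Zone A (not: is located in Zone C) → General Business Registration not required.
Rule 5: offers tattoo or body-art services; years in business 18 < 19; does not operate coin-operated machines → Body Art License not required.
Rule 6: offers tattoo or body-art services; years in business 18 ≥ 14; is located in Zone A → General Business License required.
Rule 7: does not operate coin-operated machines; does not conduct auctions → General Business License exemption does not apply.
Rule 8: offers tattoo or body-art services → Commercial License required.
Rule 9: years in business 18 ≥ 5 → Commercial License exemption does not apply.

Commercial License, General Business License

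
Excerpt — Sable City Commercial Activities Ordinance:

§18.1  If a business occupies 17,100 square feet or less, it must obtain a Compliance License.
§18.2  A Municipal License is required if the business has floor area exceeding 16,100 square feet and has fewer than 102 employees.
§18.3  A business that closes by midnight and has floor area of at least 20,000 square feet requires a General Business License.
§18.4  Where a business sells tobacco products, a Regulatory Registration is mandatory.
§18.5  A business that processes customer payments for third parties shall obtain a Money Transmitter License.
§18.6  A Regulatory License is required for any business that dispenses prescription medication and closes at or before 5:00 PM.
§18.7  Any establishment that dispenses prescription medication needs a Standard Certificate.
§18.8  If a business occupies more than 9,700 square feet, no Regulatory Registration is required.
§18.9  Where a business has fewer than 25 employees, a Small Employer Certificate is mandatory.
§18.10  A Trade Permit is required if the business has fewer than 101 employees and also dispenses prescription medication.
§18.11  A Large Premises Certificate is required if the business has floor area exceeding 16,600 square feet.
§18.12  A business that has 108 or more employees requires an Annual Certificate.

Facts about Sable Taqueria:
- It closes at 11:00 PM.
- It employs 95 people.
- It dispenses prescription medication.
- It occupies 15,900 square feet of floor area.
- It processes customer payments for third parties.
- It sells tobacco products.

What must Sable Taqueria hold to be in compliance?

§18.1 floor area 15,900 square feet ≤ 17,100 square feet → Compliance License required.
§18.2 floor area 15,900 square feet ≤ 16,100 square feet; employees 95 < 102 → Municipal License not required.
§18.3 closes 11:00 PM, at/before midnight; floor area 15,900 square feet < 20,000 square feet → General Business License not required.
§18.4 sells tobacco products → Regulatory Registration required.
§18.5 processes customer payments for third parties → Money Transmitter License required.
§18.6 dispenses prescription medication; closes 11:00 PM, after 5:00 PM → Regulatory License not required.
§18.7 dispenses prescription medication → Standard Certificate required.
§18.8 floor area 15,900 square feet > 9,700 square feet → exempt from Regulatory Registration.
§18.9 employees 95 ≥ 25 → Small Employer Certificate not required.
§18.10 employees 95 < 101; dispenses prescription medication → Trade Permit required.
§18.11 floor area 15,900 square feet ≤ 16,600 square feet → Large Premises Certificate not required.
§18.12 employees 95 < 108 → Annual Certificate not required.

Compliance License, Money Transmitter License, Standard Certificate, Trade Permit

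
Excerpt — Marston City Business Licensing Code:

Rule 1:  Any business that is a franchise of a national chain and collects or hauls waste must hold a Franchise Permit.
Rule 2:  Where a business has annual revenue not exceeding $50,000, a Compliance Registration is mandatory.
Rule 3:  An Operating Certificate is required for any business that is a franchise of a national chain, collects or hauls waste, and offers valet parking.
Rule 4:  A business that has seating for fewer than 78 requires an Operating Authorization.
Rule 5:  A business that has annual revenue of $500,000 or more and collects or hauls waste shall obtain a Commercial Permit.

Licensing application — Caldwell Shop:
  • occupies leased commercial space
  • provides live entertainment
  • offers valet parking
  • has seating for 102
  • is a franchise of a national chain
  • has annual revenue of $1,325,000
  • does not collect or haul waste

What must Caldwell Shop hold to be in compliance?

Rule 1: is a franchise of a national chain; does not collect or haul waste → Franchise Permit not required.
Rule 2: revenue $1,325,000 > $50,000 → Compliance Registration not required.
Rule 3: is a franchise of a national chain; does not collect or haul waste; offers valet parking → Operating Certificate not required.
Rule 4: seating 102 ≥ 78 → Operating Authorization not required.
Rule 5: revenue $1,325,000 ≥ $500,000; does not collect or haul waste → Commercial Permit not required.

None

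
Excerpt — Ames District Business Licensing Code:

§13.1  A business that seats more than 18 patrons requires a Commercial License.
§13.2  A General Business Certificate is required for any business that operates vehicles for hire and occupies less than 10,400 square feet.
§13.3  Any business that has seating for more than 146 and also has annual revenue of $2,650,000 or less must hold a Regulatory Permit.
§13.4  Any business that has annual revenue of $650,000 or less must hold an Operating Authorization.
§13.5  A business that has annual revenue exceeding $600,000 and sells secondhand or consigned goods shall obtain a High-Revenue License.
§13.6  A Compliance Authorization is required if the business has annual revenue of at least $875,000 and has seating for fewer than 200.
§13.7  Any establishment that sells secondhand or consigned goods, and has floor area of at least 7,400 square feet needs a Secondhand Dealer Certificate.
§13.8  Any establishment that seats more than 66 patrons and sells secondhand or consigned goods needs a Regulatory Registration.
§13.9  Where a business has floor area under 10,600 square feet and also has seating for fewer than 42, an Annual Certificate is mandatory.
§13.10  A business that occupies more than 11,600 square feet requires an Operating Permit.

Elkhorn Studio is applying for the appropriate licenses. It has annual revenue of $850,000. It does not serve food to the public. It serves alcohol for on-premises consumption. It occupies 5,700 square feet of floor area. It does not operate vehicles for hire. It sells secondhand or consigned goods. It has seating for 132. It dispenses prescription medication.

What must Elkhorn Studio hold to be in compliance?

§13.1 seating 132 > 18 → Commercial License required.
§13.2 does not operate vehicles for hire; floor area 5,700 square feet < 10,400 square feet → General Business Certificate not required.
§13.3 seating 132 ≤ 146; revenue $850,000 ≤ $2,650,000 → Regulatory Permit not required.
§13.4 revenue $850,000 > $650,000 → Operating Authorization not required.
§13.5 revenue $850,000 > $600,000; sells secondhand or consigned goods → High-Revenue License required.
§13.6 revenue $850,000 < $875,000; seating 132 < 200 → Compliance Authorization not required.
§13.7 sells secondhand or consigned goods; floor area 5,700 square feet < 7,400 square feet → Secondhand Dealer Certificate not required.
§13.8 seating 132 > 66; sells secondhand or consigned goods → Regulatory Registration required.
§13.9 floor area 5,700 square feet < 10,600 square feet; seating 132 ≥ 42 → Annual Certificate not required.
§13.10 floor area 5,700 square feet ≤ 11,600 square feet → Operating Permit not required.

Commercial License, High-Revenue License, Regulatory Registration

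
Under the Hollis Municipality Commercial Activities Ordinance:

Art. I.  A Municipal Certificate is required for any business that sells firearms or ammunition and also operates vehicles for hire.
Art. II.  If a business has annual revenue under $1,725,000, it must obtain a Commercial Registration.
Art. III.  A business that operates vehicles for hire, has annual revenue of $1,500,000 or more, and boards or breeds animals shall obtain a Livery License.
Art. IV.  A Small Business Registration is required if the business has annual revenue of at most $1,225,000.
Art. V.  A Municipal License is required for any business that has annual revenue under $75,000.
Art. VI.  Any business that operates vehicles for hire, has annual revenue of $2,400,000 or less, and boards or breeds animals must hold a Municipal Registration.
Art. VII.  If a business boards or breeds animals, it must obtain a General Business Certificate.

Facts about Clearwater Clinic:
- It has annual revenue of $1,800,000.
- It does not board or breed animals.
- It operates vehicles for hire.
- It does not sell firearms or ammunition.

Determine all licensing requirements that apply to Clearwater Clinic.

None

Art. I. does not sell firearms or ammunition; operates vehicles for hire → Municipal Certificate not required.
Art. II. revenue $1,800,000 ≥ $1,725,000 → Commercial Registration not required.
Art. III. operates vehicles for hire; revenue $1,800,000 ≥ $1,500,000; does not board or breed animals → Livery License not required.
Art. IV. revenue $1,800,000 > $1,225,000 → Small Business Registration not required.
Art. V. revenue $1,800,000 ≥ $75,000 → Municipal License not required.
Art. VI. operates vehicles for hire; revenue $1,800,000 ≤ $2,400,000; does not board or breed animals → Municipal Registration not required.
Art. VII. does not board or breed animals → General Business Certificate not required.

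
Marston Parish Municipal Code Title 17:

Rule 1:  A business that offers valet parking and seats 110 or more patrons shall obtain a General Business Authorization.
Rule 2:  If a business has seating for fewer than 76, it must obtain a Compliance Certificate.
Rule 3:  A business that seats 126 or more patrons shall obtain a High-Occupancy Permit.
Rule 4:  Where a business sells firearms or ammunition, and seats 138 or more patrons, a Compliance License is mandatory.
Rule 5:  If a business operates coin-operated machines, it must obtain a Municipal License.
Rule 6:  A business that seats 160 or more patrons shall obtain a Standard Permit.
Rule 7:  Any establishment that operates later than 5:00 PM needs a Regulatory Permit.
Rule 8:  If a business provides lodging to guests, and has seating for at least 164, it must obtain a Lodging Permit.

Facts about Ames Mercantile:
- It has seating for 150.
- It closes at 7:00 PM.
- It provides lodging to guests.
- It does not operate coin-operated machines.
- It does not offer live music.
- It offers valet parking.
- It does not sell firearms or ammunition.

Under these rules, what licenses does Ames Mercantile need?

Rule 1: offers valet parking; seating 150 ≥ 110 → General Business Authorization required.
Rule 2: seating 150 ≥ 76 → Compliance Certificate not required.
Rule 3: seating 150 ≥ 126 → High-Occupancy Permit required.
Rule 4: does not sell firearms or ammunition; seating 150 ≥ 138 → Compliance License not required.
Rule 5: does not operate coin-operated machines → Municipal License not required.
Rule 6: seating 150 < 160 → Standard Permit not required.
Rule 7: closes 7:00 PM, after 5:00 PM → Regulatory Permit required.
Rule 8: provides lodging to guests; seating 150 < 164 → Lodging Permit not required.

General Business Authorization, High-Occupancy Permit, Regulatory Permit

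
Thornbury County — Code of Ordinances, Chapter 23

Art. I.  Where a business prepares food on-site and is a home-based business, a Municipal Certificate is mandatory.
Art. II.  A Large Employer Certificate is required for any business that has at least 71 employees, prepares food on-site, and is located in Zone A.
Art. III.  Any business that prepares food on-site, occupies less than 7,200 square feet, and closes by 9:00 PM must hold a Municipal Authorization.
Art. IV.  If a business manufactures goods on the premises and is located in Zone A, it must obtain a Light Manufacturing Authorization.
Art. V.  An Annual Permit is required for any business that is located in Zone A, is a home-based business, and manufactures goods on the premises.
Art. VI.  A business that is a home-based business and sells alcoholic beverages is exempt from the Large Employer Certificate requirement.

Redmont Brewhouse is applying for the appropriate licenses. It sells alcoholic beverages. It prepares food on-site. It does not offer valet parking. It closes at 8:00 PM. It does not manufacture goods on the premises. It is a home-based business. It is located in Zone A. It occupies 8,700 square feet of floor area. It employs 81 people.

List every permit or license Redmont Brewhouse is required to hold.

Municipal Certificate

Art. I. prepares food on-site; is a home-based business → Municipal Certificate required.
Art. II. employees 81 ≥ 71; prepares food on-site; is located in Zone A → Large Employer Certificate required.
Art. III. prepares food on-site; floor area 8,700 square feet ≥ 7,200 square feet; closes 8:00 PM, at/before 9:00 PM → Municipal Authorization not required.
Art. IV. does not manufacture goods on the premises; is located in Zone A → Light Manufacturing Authorization not required.
Art. V. is located in Zone A; is a home-based business; does not manufacture goods on the premises → Annual Permit not required.
Art. VI. is a home-based business; sells alcoholic beverages → exempt from Large Employer Certificate.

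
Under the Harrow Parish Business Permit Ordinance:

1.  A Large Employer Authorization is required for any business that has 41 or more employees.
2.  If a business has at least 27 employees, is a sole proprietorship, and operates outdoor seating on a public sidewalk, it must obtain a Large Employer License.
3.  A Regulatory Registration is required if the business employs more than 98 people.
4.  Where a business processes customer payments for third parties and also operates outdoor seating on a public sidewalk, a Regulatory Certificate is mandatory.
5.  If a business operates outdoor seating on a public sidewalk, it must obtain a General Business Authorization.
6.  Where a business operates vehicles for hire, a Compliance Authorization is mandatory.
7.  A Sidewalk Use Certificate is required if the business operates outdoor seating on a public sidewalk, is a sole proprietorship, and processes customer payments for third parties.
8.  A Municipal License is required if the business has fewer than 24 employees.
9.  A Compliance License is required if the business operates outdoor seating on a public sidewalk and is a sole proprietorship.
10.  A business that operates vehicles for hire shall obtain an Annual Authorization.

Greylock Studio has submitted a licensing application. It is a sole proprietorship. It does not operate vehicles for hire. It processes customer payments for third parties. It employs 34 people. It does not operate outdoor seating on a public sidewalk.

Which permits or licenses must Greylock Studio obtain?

1. employees 34 < 41 → Large Employer Authorization not required.
2. employees 34 ≥ 27; is a sole proprietorship; does not operate outdoor seating on a public sidewalk → Large Employer License not required.
3. employees 34 ≤ 98 → Regulatory Registration not required.
4. processes customer payments for third parties; does not operate outdoor seating on a public sidewalk → Regulatory Certificate not required.
5. does not operate outdoor seating on a public sidewalk → General Business Authorization not required.
6. does not operate vehicles for hire → Compliance Authorization not required.
7. does not operate outdoor seating on a public sidewalk; is a sole proprietorship; processes customer payments for third parties → Sidewalk Use Certificate not required.
8. employees 34 ≥ 24 → Municipal License not required.
9. does not operate outdoor seating on a public sidewalk; is a sole proprietorship → Compliance License not required.
10. does not operate vehicles for hire → Annual Authorization not required.

None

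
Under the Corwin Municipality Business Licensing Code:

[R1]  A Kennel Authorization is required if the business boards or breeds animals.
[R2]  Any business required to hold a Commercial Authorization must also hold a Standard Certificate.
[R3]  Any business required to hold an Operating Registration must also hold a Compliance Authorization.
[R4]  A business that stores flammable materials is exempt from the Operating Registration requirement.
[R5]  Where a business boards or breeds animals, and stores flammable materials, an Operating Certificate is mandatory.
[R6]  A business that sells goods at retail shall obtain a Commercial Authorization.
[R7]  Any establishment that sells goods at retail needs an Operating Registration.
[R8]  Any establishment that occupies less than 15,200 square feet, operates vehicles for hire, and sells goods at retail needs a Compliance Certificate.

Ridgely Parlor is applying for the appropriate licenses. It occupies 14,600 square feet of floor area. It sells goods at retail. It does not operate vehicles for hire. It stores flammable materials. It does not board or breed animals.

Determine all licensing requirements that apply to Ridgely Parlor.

[R1] does not board or breed animals → Kennel Authorization not required.
[R2] Commercial Authorization is required → Standard Certificate also required.
[R3] Operating Registration is not required → no effect.
[R4] stores flammable materials → exempt from Operating Registration.
[R5] does not board or breed animals; stores flammable materials → Operating Certificate not required.
[R6] sells goods at retail → Commercial Authorization required.
[R7] sells goods at retail → Operating Registration required.
[R8] floor area 14,600 square feet < 15,200 square feet; does not operate vehicles for hire; sells goods at retail → Compliance Certificate not required.

Commercial Authorization, Standard Certificate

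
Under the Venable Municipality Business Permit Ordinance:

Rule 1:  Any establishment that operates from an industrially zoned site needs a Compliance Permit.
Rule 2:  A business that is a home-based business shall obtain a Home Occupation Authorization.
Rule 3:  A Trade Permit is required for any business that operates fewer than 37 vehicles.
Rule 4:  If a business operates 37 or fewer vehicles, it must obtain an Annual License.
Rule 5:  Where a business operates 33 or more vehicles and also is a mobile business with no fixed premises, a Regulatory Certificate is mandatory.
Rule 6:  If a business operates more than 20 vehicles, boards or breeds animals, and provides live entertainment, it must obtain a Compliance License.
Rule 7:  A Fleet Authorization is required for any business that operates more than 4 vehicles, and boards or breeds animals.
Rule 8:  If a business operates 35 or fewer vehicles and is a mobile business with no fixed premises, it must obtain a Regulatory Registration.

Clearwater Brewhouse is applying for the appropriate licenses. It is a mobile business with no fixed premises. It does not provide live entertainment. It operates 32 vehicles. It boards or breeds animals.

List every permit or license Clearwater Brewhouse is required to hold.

Rule 1: is a mobile business with no fixed premises (not: operates from an industrially zoned site) → Compliance Permit not required.
Rule 2: is a mobile business with no fixed premises (not: is a home-based business) → Home Occupation Authorization not required.
Rule 3: vehicles 32 < 37 → Trade Permit required.
Rule 4: vehicles 32 ≤ 37 → Annual License required.
Rule 5: vehicles 32 < 33; is a mobile business with no fixed premises → Regulatory Certificate not required.
Rule 6: vehicles 32 > 20; boards or breeds animals; does not provide live entertainment → Compliance License not required.
Rule 7: vehicles 32 > 4; boards or breeds animals → Fleet Authorization required.
Rule 8: vehicles 32 ≤ 35; is a mobile business with no fixed premises → Regulatory Registration required.

Annual License, Fleet Authorization, Regulatory Registration, Trade Permit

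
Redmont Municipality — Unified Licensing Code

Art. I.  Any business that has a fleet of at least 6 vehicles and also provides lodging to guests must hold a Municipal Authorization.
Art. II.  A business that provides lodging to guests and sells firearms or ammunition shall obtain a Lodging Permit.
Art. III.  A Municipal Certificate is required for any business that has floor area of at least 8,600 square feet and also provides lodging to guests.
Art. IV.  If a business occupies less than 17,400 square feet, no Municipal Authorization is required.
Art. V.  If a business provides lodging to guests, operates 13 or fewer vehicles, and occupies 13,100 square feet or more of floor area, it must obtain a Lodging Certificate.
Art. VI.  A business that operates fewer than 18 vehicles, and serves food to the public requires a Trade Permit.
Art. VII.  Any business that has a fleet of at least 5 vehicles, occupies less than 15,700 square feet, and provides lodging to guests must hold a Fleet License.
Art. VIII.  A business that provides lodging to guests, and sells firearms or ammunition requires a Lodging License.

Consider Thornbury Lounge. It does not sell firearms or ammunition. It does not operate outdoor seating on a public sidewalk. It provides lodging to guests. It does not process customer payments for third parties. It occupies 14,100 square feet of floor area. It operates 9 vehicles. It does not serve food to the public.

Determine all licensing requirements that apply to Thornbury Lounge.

Fleet License, Lodging Certificate, Municipal Certificate

Art. I. vehicles 9 ≥ 6; provides lodging to guests → Municipal Authorization required.
Art. II. provides lodging to guests; does not sell firearms or ammunition → Lodging Permit not required.
Art. III. floor area 14,100 square feet ≥ 8,600 square feet; provides lodging to guests → Municipal Certificate required.
Art. IV. floor area 14,100 square feet < 17,400 square feet → exempt from Municipal Authorization.
Art. V. provides lodging to guests; vehicles 9 ≤ 13; floor area 14,100 square feet ≥ 13,100 square feet → Lodging Certificate required.
Art. VI. vehicles 9 < 18; does not serve food to the public → Trade Permit not required.
Art. VII. vehicles 9 ≥ 5; floor area 14,100 square feet < 15,700 square feet; provides lodging to guests → Fleet License required.
Art. VIII. provides lodging to guests; does not sell firearms or ammunition → Lodging License not required.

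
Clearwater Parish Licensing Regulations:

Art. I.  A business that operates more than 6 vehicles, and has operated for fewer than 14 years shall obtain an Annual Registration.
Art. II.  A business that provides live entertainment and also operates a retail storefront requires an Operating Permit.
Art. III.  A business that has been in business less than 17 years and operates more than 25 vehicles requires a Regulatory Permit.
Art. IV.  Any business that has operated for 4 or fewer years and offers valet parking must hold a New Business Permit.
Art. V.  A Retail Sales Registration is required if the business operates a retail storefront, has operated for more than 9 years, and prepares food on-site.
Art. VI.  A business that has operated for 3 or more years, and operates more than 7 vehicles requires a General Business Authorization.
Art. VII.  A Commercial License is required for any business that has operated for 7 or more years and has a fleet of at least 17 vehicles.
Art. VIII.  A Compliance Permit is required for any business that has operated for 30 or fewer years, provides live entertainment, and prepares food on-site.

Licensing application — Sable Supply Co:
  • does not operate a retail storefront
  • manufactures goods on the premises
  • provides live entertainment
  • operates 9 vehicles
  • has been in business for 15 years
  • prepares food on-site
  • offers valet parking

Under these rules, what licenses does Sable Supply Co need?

Art. I. vehicles 9 > 6; years in business 15 ≥ 14 → Annual Registration not required.
Art. II. provides live entertainment; does not operate a retail storefront → Operating Permit not required.
Art. III. years in business 15 < 17; vehicles 9 ≤ 25 → Regulatory Permit not required.
Art. IV. years in business 15 > 4; offers valet parking → New Business Permit not required.
Art. V. does not operate a retail storefront; years in business 15 > 9; prepares food on-site → Retail Sales Registration not required.
Art. VI. years in business 15 ≥ 3; vehicles 9 > 7 → General Business Authorization required.
Art. VII. years in business 15 ≥ 7; vehicles 9 < 17 → Commercial License not required.
Art. VIII. years in business 15 ≤ 30; provides live entertainment; prepares food on-site → Compliance Permit required.

Compliance Permit, General Business Authorization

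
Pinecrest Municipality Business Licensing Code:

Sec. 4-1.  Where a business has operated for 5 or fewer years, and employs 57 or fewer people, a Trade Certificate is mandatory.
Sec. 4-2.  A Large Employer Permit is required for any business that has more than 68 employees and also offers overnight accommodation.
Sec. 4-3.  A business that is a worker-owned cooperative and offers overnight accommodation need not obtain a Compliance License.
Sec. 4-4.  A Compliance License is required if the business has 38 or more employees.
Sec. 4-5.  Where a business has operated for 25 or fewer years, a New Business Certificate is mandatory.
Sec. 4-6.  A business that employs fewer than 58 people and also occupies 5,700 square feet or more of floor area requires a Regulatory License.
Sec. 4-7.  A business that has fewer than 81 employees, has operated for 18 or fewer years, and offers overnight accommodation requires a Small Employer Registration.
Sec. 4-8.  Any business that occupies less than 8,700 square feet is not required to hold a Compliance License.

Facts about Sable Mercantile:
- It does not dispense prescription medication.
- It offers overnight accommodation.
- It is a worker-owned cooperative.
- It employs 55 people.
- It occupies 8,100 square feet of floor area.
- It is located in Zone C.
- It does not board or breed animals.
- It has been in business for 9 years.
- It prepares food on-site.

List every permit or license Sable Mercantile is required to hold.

New Business Certificate, Regulatory License, Small Employer Registration

Sec. 4-1. years in business 9 > 5; employees 55 ≤ 57 → Trade Certificate not required.
Sec. 4-2. employees 55 ≤ 68; offers overnight accommodation → Large Employer Permit not required.
Sec. 4-3. is a worker-owned cooperative; offers overnight accommodation → exempt from Compliance License.
Sec. 4-4. employees 55 ≥ 38 → Compliance License required.
Sec. 4-5. years in business 9 ≤ 25 → New Business Certificate required.
Sec. 4-6. employees 55 < 58; floor area 8,100 square feet ≥ 5,700 square feet → Regulatory License required.
Sec. 4-7. employees 55 < 81; years in business 9 ≤ 18; offers overnight accommodation → Small Employer Registration required.
Sec. 4-8. floor area 8,100 square feet < 8,700 square feet → exempt from Compliance License.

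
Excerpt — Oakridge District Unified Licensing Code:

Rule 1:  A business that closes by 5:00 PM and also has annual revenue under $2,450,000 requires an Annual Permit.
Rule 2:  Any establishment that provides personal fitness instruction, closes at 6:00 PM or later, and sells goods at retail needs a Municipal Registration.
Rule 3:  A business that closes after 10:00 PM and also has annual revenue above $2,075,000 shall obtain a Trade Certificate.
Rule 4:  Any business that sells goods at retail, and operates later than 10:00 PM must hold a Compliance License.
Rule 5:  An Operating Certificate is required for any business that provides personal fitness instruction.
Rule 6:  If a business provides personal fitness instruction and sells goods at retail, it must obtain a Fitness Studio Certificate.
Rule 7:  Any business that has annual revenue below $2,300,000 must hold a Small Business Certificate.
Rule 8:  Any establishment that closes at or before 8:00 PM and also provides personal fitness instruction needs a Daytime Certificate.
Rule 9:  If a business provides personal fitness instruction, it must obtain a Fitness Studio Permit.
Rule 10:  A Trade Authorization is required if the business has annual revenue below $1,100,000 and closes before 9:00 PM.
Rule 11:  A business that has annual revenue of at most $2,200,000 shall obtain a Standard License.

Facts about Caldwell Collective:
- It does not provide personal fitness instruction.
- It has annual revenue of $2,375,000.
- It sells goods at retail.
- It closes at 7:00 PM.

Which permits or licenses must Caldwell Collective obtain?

None

Rule 1: closes 7:00 PM, after 5:00 PM; revenue $2,375,000 < $2,450,000 → Annual Permit not required.
Rule 2: does not provide personal fitness instruction; closes 7:00 PM, after 6:00 PM; sells goods at retail → Municipal Registration not required.
Rule 3: closes 7:00 PM, at/before 10:00 PM; revenue $2,375,000 > $2,075,000 → Trade Certificate not required.
Rule 4: sells goods at retail; closes 7:00 PM, at/before 10:00 PM → Compliance License not required.
Rule 5: does not provide personal fitness instruction → Operating Certificate not required.
Rule 6: does not provide personal fitness instruction; sells goods at retail → Fitness Studio Certificate not required.
Rule 7: revenue $2,375,000 ≥ $2,300,000 → Small Business Certificate not required.
Rule 8: closes 7:00 PM, at/before 8:00 PM; does not provide personal fitness instruction → Daytime Certificate not required.
Rule 9: does not provide personal fitness instruction → Fitness Studio Permit not required.
Rule 10: revenue $2,375,000 ≥ $1,100,000; closes 7:00 PM, at/before 9:00 PM → Trade Authorization not required.
Rule 11: revenue $2,375,000 > $2,200,000 → Standard License not required.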